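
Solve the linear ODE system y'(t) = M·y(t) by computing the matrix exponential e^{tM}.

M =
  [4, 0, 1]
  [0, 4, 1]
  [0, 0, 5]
e^{tM} =
  [exp(4*t), 0, exp(5*t) - exp(4*t)]
  [0, exp(4*t), exp(5*t) - exp(4*t)]
  [0, 0, exp(5*t)]

Strategy: write M = P · J · P⁻¹ where J is a Jordan canonical form, so e^{tM} = P · e^{tJ} · P⁻¹, and e^{tJ} can be computed block-by-block.

M has Jordan form
J =
  [4, 0, 0]
  [0, 4, 0]
  [0, 0, 5]
(up to reordering of blocks).

Per-block formulas:
  For a 1×1 block at λ = 4: exp(t · [4]) = [e^(4t)].
  For a 1×1 block at λ = 5: exp(t · [5]) = [e^(5t)].

After assembling e^{tJ} and conjugating by P, we get:

e^{tM} =
  [exp(4*t), 0, exp(5*t) - exp(4*t)]
  [0, exp(4*t), exp(5*t) - exp(4*t)]
  [0, 0, exp(5*t)]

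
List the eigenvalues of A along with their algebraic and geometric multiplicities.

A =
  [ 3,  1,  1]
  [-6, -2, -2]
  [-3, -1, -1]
λ = 0: alg = 3, geom = 2

Step 1 — factor the characteristic polynomial to read off the algebraic multiplicities:
  χ_A(x) = x^3

Step 2 — compute geometric multiplicities via the rank-nullity identity g(λ) = n − rank(A − λI):
  rank(A − (0)·I) = 1, so dim ker(A − (0)·I) = n − 1 = 2

Summary:
  λ = 0: algebraic multiplicity = 3, geometric multiplicity = 2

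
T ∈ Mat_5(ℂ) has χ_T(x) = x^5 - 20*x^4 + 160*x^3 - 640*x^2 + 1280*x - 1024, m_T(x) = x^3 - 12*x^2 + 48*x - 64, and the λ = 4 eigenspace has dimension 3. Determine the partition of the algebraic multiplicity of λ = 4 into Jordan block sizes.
Block sizes for λ = 4: [3, 1, 1]

Step 1 — from the characteristic polynomial, algebraic multiplicity of λ = 4 is 5. From dim ker(T − (4)·I) = 3, there are exactly 3 Jordan blocks for λ = 4.
Step 2 — from the minimal polynomial, the factor (x − 4)^3 tells us the largest block for λ = 4 has size 3.
Step 3 — with total size 5, 3 blocks, and largest block 3, the block sizes (in nonincreasing order) are [3, 1, 1].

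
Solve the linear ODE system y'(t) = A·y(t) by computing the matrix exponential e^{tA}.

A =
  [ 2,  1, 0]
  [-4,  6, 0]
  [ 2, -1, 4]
e^{tA} =
  [-2*t*exp(4*t) + exp(4*t), t*exp(4*t), 0]
  [-4*t*exp(4*t), 2*t*exp(4*t) + exp(4*t), 0]
  [2*t*exp(4*t), -t*exp(4*t), exp(4*t)]

Strategy: write A = P · J · P⁻¹ where J is a Jordan canonical form, so e^{tA} = P · e^{tJ} · P⁻¹, and e^{tJ} can be computed block-by-block.

A has Jordan form
J =
  [4, 1, 0]
  [0, 4, 0]
  [0, 0, 4]
(up to reordering of blocks).

Per-block formulas:
  For a 1×1 block at λ = 4: exp(t · [4]) = [e^(4t)].
  For a 2×2 Jordan block J_2(4): exp(t · J_2(4)) = e^(4t)·(I + t·N), where N is the 2×2 nilpotent shift.

After assembling e^{tJ} and conjugating by P, we get:

e^{tA} =
  [-2*t*exp(4*t) + exp(4*t), t*exp(4*t), 0]
  [-4*t*exp(4*t), 2*t*exp(4*t) + exp(4*t), 0]
  [2*t*exp(4*t), -t*exp(4*t), exp(4*t)]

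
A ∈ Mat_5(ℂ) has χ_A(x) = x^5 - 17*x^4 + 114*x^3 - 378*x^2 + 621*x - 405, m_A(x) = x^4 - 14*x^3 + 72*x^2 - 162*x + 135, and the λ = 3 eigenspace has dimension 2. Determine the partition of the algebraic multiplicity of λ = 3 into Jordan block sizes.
Block sizes for λ = 3: [3, 1]

Step 1 — from the characteristic polynomial, algebraic multiplicity of λ = 3 is 4. From dim ker(A − (3)·I) = 2, there are exactly 2 Jordan blocks for λ = 3.
Step 2 — from the minimal polynomial, the factor (x − 3)^3 tells us the largest block for λ = 3 has size 3.
Step 3 — with total size 4, 2 blocks, and largest block 3, the block sizes (in nonincreasing order) are [3, 1].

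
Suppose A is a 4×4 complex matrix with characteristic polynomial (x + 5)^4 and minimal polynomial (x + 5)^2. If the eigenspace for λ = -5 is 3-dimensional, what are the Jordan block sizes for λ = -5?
Block sizes for λ = -5: [2, 1, 1]

Step 1 — from the characteristic polynomial, algebraic multiplicity of λ = -5 is 4. From dim ker(A − (-5)·I) = 3, there are exactly 3 Jordan blocks for λ = -5.
Step 2 — from the minimal polynomial, the factor (x + 5)^2 tells us the largest block for λ = -5 has size 2.
Step 3 — with total size 4, 3 blocks, and largest block 2, the block sizes (in nonincreasing order) are [2, 1, 1].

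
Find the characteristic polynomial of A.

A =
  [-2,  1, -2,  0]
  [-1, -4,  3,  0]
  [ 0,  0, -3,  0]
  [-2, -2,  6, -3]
x^4 + 12*x^3 + 54*x^2 + 108*x + 81

Expanding det(x·I − A) (e.g. by cofactor expansion or by noting that A is similar to its Jordan form J, which has the same characteristic polynomial as A) gives
  χ_A(x) = x^4 + 12*x^3 + 54*x^2 + 108*x + 81
which factors as (x + 3)^4. The eigenvalues (with algebraic multiplicities) are λ = -3 with multiplicity 4.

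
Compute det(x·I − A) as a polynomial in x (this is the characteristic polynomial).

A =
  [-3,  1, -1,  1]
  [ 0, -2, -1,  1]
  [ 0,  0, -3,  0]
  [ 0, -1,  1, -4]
x^4 + 12*x^3 + 54*x^2 + 108*x + 81

Expanding det(x·I − A) (e.g. by cofactor expansion or by noting that A is similar to its Jordan form J, which has the same characteristic polynomial as A) gives
  χ_A(x) = x^4 + 12*x^3 + 54*x^2 + 108*x + 81
which factors as (x + 3)^4. The eigenvalues (with algebraic multiplicities) are λ = -3 with multiplicity 4.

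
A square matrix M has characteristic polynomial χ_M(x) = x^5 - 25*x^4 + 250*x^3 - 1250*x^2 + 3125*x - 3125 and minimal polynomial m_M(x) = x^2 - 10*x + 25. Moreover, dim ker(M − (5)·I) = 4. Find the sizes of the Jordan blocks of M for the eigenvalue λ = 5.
Block sizes for λ = 5: [2, 1, 1, 1]

Step 1 — from the characteristic polynomial, algebraic multiplicity of λ = 5 is 5. From dim ker(M − (5)·I) = 4, there are exactly 4 Jordan blocks for λ = 5.
Step 2 — from the minimal polynomial, the factor (x − 5)^2 tells us the largest block for λ = 5 has size 2.
Step 3 — with total size 5, 4 blocks, and largest block 2, the block sizes (in nonincreasing order) are [2, 1, 1, 1].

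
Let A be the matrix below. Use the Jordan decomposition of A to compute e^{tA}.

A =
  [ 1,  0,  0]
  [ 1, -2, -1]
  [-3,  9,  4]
e^{tA} =
  [exp(t), 0, 0]
  [t*exp(t), -3*t*exp(t) + exp(t), -t*exp(t)]
  [-3*t*exp(t), 9*t*exp(t), 3*t*exp(t) + exp(t)]

Strategy: write A = P · J · P⁻¹ where J is a Jordan canonical form, so e^{tA} = P · e^{tJ} · P⁻¹, and e^{tJ} can be computed block-by-block.

A has Jordan form
J =
  [1, 1, 0]
  [0, 1, 0]
  [0, 0, 1]
(up to reordering of blocks).

Per-block formulas:
  For a 1×1 block at λ = 1: exp(t · [1]) = [e^(1t)].
  For a 2×2 Jordan block J_2(1): exp(t · J_2(1)) = e^(1t)·(I + t·N), where N is the 2×2 nilpotent shift.

After assembling e^{tJ} and conjugating by P, we get:

e^{tA} =
  [exp(t), 0, 0]
  [t*exp(t), -3*t*exp(t) + exp(t), -t*exp(t)]
  [-3*t*exp(t), 9*t*exp(t), 3*t*exp(t) + exp(t)]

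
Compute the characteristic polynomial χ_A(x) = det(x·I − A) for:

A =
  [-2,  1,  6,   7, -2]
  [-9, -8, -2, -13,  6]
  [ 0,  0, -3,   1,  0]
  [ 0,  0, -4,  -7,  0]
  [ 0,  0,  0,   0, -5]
x^5 + 25*x^4 + 250*x^3 + 1250*x^2 + 3125*x + 3125

Expanding det(x·I − A) (e.g. by cofactor expansion or by noting that A is similar to its Jordan form J, which has the same characteristic polynomial as A) gives
  χ_A(x) = x^5 + 25*x^4 + 250*x^3 + 1250*x^2 + 3125*x + 3125
which factors as (x + 5)^5. The eigenvalues (with algebraic multiplicities) are λ = -5 with multiplicity 5.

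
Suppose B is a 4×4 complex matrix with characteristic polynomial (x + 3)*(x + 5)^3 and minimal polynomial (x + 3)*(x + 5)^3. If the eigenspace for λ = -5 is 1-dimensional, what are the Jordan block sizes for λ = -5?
Block sizes for λ = -5: [3]

Step 1 — from the characteristic polynomial, algebraic multiplicity of λ = -5 is 3. From dim ker(B − (-5)·I) = 1, there are exactly 1 Jordan blocks for λ = -5.
Step 2 — from the minimal polynomial, the factor (x + 5)^3 tells us the largest block for λ = -5 has size 3.
Step 3 — with total size 3, 1 blocks, and largest block 3, the block sizes (in nonincreasing order) are [3].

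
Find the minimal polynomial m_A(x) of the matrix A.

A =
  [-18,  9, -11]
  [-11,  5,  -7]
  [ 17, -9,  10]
x^3 + 3*x^2 + 3*x + 1

The characteristic polynomial is χ_A(x) = (x + 1)^3, so the eigenvalues are known. The minimal polynomial is
  m_A(x) = Π_λ (x − λ)^{k_λ}
where k_λ is the size of the *largest* Jordan block for λ (equivalently, the smallest k with (A − λI)^k v = 0 for every generalised eigenvector v of λ).

  λ = -1: largest Jordan block has size 3, contributing (x + 1)^3

So m_A(x) = (x + 1)^3 = x^3 + 3*x^2 + 3*x + 1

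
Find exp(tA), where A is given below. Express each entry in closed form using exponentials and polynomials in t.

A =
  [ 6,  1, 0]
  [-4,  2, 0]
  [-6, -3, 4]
e^{tA} =
  [2*t*exp(4*t) + exp(4*t), t*exp(4*t), 0]
  [-4*t*exp(4*t), -2*t*exp(4*t) + exp(4*t), 0]
  [-6*t*exp(4*t), -3*t*exp(4*t), exp(4*t)]

Strategy: write A = P · J · P⁻¹ where J is a Jordan canonical form, so e^{tA} = P · e^{tJ} · P⁻¹, and e^{tJ} can be computed block-by-block.

A has Jordan form
J =
  [4, 1, 0]
  [0, 4, 0]
  [0, 0, 4]
(up to reordering of blocks).

Per-block formulas:
  For a 1×1 block at λ = 4: exp(t · [4]) = [e^(4t)].
  For a 2×2 Jordan block J_2(4): exp(t · J_2(4)) = e^(4t)·(I + t·N), where N is the 2×2 nilpotent shift.

After assembling e^{tJ} and conjugating by P, we get:

e^{tA} =
  [2*t*exp(4*t) + exp(4*t), t*exp(4*t), 0]
  [-4*t*exp(4*t), -2*t*exp(4*t) + exp(4*t), 0]
  [-6*t*exp(4*t), -3*t*exp(4*t), exp(4*t)]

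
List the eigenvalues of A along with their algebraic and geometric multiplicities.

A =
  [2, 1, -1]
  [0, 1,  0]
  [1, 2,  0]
λ = 1: alg = 3, geom = 1

Step 1 — factor the characteristic polynomial to read off the algebraic multiplicities:
  χ_A(x) = (x - 1)^3

Step 2 — compute geometric multiplicities via the rank-nullity identity g(λ) = n − rank(A − λI):
  rank(A − (1)·I) = 2, so dim ker(A − (1)·I) = n − 2 = 1

Summary:
  λ = 1: algebraic multiplicity = 3, geometric multiplicity = 1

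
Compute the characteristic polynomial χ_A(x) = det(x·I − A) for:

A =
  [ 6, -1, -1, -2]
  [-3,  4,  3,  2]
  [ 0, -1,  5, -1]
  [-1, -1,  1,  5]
x^4 - 20*x^3 + 150*x^2 - 500*x + 625

Expanding det(x·I − A) (e.g. by cofactor expansion or by noting that A is similar to its Jordan form J, which has the same characteristic polynomial as A) gives
  χ_A(x) = x^4 - 20*x^3 + 150*x^2 - 500*x + 625
which factors as (x - 5)^4. The eigenvalues (with algebraic multiplicities) are λ = 5 with multiplicity 4.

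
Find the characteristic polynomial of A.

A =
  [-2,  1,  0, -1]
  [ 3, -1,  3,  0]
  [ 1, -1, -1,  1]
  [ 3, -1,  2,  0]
x^4 + 4*x^3 + 6*x^2 + 4*x + 1

Expanding det(x·I − A) (e.g. by cofactor expansion or by noting that A is similar to its Jordan form J, which has the same characteristic polynomial as A) gives
  χ_A(x) = x^4 + 4*x^3 + 6*x^2 + 4*x + 1
which factors as (x + 1)^4. The eigenvalues (with algebraic multiplicities) are λ = -1 with multiplicity 4.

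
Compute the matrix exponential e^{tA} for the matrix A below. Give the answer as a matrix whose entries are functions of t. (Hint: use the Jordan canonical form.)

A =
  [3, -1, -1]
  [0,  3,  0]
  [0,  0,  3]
e^{tA} =
  [exp(3*t), -t*exp(3*t), -t*exp(3*t)]
  [0, exp(3*t), 0]
  [0, 0, exp(3*t)]

Strategy: write A = P · J · P⁻¹ where J is a Jordan canonical form, so e^{tA} = P · e^{tJ} · P⁻¹, and e^{tJ} can be computed block-by-block.

A has Jordan form
J =
  [3, 1, 0]
  [0, 3, 0]
  [0, 0, 3]
(up to reordering of blocks).

Per-block formulas:
  For a 2×2 Jordan block J_2(3): exp(t · J_2(3)) = e^(3t)·(I + t·N), where N is the 2×2 nilpotent shift.
  For a 1×1 block at λ = 3: exp(t · [3]) = [e^(3t)].

After assembling e^{tJ} and conjugating by P, we get:

e^{tA} =
  [exp(3*t), -t*exp(3*t), -t*exp(3*t)]
  [0, exp(3*t), 0]
  [0, 0, exp(3*t)]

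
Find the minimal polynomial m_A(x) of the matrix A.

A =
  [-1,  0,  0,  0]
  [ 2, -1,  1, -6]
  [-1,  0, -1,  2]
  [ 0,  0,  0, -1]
x^3 + 3*x^2 + 3*x + 1

The characteristic polynomial is χ_A(x) = (x + 1)^4, so the eigenvalues are known. The minimal polynomial is
  m_A(x) = Π_λ (x − λ)^{k_λ}
where k_λ is the size of the *largest* Jordan block for λ (equivalently, the smallest k with (A − λI)^k v = 0 for every generalised eigenvector v of λ).

  λ = -1: largest Jordan block has size 3, contributing (x + 1)^3

So m_A(x) = (x + 1)^3 = x^3 + 3*x^2 + 3*x + 1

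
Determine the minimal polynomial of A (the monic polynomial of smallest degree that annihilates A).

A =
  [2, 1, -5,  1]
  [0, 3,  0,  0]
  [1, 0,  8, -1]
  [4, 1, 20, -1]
x^2 - 6*x + 9

The characteristic polynomial is χ_A(x) = (x - 3)^4, so the eigenvalues are known. The minimal polynomial is
  m_A(x) = Π_λ (x − λ)^{k_λ}
where k_λ is the size of the *largest* Jordan block for λ (equivalently, the smallest k with (A − λI)^k v = 0 for every generalised eigenvector v of λ).

  λ = 3: largest Jordan block has size 2, contributing (x − 3)^2

So m_A(x) = (x - 3)^2 = x^2 - 6*x + 9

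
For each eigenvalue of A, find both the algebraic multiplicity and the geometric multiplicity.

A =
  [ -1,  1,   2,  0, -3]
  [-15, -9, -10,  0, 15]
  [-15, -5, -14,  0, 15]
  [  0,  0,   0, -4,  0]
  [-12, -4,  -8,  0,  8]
λ = -4: alg = 5, geom = 4

Step 1 — factor the characteristic polynomial to read off the algebraic multiplicities:
  χ_A(x) = (x + 4)^5

Step 2 — compute geometric multiplicities via the rank-nullity identity g(λ) = n − rank(A − λI):
  rank(A − (-4)·I) = 1, so dim ker(A − (-4)·I) = n − 1 = 4

Summary:
  λ = -4: algebraic multiplicity = 5, geometric multiplicity = 4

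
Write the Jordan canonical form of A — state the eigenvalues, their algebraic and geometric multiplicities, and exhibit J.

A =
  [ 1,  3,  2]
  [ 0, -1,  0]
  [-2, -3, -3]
J_2(-1) ⊕ J_1(-1)

The characteristic polynomial is
  det(x·I − A) = x^3 + 3*x^2 + 3*x + 1 = (x + 1)^3

Eigenvalues and multiplicities (the geometric multiplicity of λ is n − rank(A − λI), which equals the number of Jordan blocks for λ):
  λ = -1: algebraic multiplicity = 3, geometric multiplicity = 2

Determining the block sizes for each eigenvalue:
  λ = -1: 2 blocks summing to 3 forces exactly one block of size 2 and the rest size 1 → block sizes [2, 1]

Assembling the blocks gives a Jordan form
J =
  [-1,  1,  0]
  [ 0, -1,  0]
  [ 0,  0, -1]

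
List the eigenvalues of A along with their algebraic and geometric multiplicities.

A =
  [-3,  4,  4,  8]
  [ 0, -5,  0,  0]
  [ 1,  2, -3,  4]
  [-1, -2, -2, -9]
λ = -5: alg = 4, geom = 3

Step 1 — factor the characteristic polynomial to read off the algebraic multiplicities:
  χ_A(x) = (x + 5)^4

Step 2 — compute geometric multiplicities via the rank-nullity identity g(λ) = n − rank(A − λI):
  rank(A − (-5)·I) = 1, so dim ker(A − (-5)·I) = n − 1 = 3

Summary:
  λ = -5: algebraic multiplicity = 4, geometric multiplicity = 3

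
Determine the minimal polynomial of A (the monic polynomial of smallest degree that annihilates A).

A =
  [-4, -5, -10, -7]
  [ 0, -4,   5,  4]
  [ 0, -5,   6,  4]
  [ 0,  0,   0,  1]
x^3 + 2*x^2 - 7*x + 4

The characteristic polynomial is χ_A(x) = (x - 1)^3*(x + 4), so the eigenvalues are known. The minimal polynomial is
  m_A(x) = Π_λ (x − λ)^{k_λ}
where k_λ is the size of the *largest* Jordan block for λ (equivalently, the smallest k with (A − λI)^k v = 0 for every generalised eigenvector v of λ).

  λ = -4: largest Jordan block has size 1, contributing (x + 4)
  λ = 1: largest Jordan block has size 2, contributing (x − 1)^2

So m_A(x) = (x - 1)^2*(x + 4) = x^3 + 2*x^2 - 7*x + 4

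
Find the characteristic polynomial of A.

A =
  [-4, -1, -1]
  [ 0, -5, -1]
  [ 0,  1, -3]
x^3 + 12*x^2 + 48*x + 64

Expanding det(x·I − A) (e.g. by cofactor expansion or by noting that A is similar to its Jordan form J, which has the same characteristic polynomial as A) gives
  χ_A(x) = x^3 + 12*x^2 + 48*x + 64
which factors as (x + 4)^3. The eigenvalues (with algebraic multiplicities) are λ = -4 with multiplicity 3.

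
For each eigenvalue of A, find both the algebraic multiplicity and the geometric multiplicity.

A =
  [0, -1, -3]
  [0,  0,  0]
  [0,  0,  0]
λ = 0: alg = 3, geom = 2

Step 1 — factor the characteristic polynomial to read off the algebraic multiplicities:
  χ_A(x) = x^3

Step 2 — compute geometric multiplicities via the rank-nullity identity g(λ) = n − rank(A − λI):
  rank(A − (0)·I) = 1, so dim ker(A − (0)·I) = n − 1 = 2

Summary:
  λ = 0: algebraic multiplicity = 3, geometric multiplicity = 2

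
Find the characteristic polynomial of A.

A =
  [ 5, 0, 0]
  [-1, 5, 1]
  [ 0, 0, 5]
x^3 - 15*x^2 + 75*x - 125

Expanding det(x·I − A) (e.g. by cofactor expansion or by noting that A is similar to its Jordan form J, which has the same characteristic polynomial as A) gives
  χ_A(x) = x^3 - 15*x^2 + 75*x - 125
which factors as (x - 5)^3. The eigenvalues (with algebraic multiplicities) are λ = 5 with multiplicity 3.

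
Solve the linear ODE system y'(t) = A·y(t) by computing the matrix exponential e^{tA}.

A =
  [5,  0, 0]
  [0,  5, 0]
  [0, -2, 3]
e^{tA} =
  [exp(5*t), 0, 0]
  [0, exp(5*t), 0]
  [0, -exp(5*t) + exp(3*t), exp(3*t)]

Strategy: write A = P · J · P⁻¹ where J is a Jordan canonical form, so e^{tA} = P · e^{tJ} · P⁻¹, and e^{tJ} can be computed block-by-block.

A has Jordan form
J =
  [3, 0, 0]
  [0, 5, 0]
  [0, 0, 5]
(up to reordering of blocks).

Per-block formulas:
  For a 1×1 block at λ = 3: exp(t · [3]) = [e^(3t)].
  For a 1×1 block at λ = 5: exp(t · [5]) = [e^(5t)].

After assembling e^{tJ} and conjugating by P, we get:

e^{tA} =
  [exp(5*t), 0, 0]
  [0, exp(5*t), 0]
  [0, -exp(5*t) + exp(3*t), exp(3*t)]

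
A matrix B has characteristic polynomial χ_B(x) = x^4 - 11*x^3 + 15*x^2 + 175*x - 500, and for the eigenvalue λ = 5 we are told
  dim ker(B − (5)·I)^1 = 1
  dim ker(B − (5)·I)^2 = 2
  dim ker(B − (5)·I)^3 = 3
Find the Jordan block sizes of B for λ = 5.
Block sizes for λ = 5: [3]

From the dimensions of kernels of powers, the number of Jordan blocks of size at least j is d_j − d_{j−1} where d_j = dim ker(N^j) (with d_0 = 0). Computing the differences gives [1, 1, 1].
The number of blocks of size exactly k is (#blocks of size ≥ k) − (#blocks of size ≥ k + 1), so the partition is: 1 block(s) of size 3.
In nonincreasing order the block sizes are [3].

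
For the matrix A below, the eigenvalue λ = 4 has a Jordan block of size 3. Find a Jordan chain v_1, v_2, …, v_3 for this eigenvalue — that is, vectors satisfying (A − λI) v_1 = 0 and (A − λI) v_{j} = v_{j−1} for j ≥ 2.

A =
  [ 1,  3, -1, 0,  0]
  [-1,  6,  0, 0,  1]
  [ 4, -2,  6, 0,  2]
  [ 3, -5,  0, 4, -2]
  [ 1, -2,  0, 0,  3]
A Jordan chain for λ = 4 of length 3:
v_1 = (2, 2, 0, -6, -2)ᵀ
v_2 = (-3, -1, 4, 3, 1)ᵀ
v_3 = (1, 0, 0, 0, 0)ᵀ

Let N = A − (4)·I. We want v_3 with N^3 v_3 = 0 but N^2 v_3 ≠ 0; then v_{j-1} := N · v_j for j = 3, …, 2.

Pick v_3 = (1, 0, 0, 0, 0)ᵀ.
Then v_2 = N · v_3 = (-3, -1, 4, 3, 1)ᵀ.
Then v_1 = N · v_2 = (2, 2, 0, -6, -2)ᵀ.

Sanity check: (A − (4)·I) v_1 = (0, 0, 0, 0, 0)ᵀ = 0. ✓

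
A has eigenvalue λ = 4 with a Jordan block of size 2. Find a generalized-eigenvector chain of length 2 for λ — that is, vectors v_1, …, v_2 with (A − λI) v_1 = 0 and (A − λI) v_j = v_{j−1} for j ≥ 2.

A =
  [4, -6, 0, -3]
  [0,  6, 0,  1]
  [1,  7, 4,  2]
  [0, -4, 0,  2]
A Jordan chain for λ = 4 of length 2:
v_1 = (0, 0, 1, 0)ᵀ
v_2 = (1, 0, 0, 0)ᵀ

Let N = A − (4)·I. We want v_2 with N^2 v_2 = 0 but N^1 v_2 ≠ 0; then v_{j-1} := N · v_j for j = 2, …, 2.

Pick v_2 = (1, 0, 0, 0)ᵀ.
Then v_1 = N · v_2 = (0, 0, 1, 0)ᵀ.

Sanity check: (A − (4)·I) v_1 = (0, 0, 0, 0)ᵀ = 0. ✓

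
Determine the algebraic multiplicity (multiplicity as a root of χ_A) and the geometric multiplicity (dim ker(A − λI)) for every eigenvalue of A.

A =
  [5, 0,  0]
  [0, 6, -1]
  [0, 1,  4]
λ = 5: alg = 3, geom = 2

Step 1 — factor the characteristic polynomial to read off the algebraic multiplicities:
  χ_A(x) = (x - 5)^3

Step 2 — compute geometric multiplicities via the rank-nullity identity g(λ) = n − rank(A − λI):
  rank(A − (5)·I) = 1, so dim ker(A − (5)·I) = n − 1 = 2

Summary:
  λ = 5: algebraic multiplicity = 3, geometric multiplicity = 2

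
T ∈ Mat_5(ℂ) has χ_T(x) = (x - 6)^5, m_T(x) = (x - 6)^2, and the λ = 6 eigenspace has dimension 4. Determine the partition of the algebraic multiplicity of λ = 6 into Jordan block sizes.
Block sizes for λ = 6: [2, 1, 1, 1]

Step 1 — from the characteristic polynomial, algebraic multiplicity of λ = 6 is 5. From dim ker(T − (6)·I) = 4, there are exactly 4 Jordan blocks for λ = 6.
Step 2 — from the minimal polynomial, the factor (x − 6)^2 tells us the largest block for λ = 6 has size 2.
Step 3 — with total size 5, 4 blocks, and largest block 2, the block sizes (in nonincreasing order) are [2, 1, 1, 1].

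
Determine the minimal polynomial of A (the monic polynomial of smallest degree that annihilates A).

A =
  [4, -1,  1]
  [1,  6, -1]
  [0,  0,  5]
x^2 - 10*x + 25

The characteristic polynomial is χ_A(x) = (x - 5)^3, so the eigenvalues are known. The minimal polynomial is
  m_A(x) = Π_λ (x − λ)^{k_λ}
where k_λ is the size of the *largest* Jordan block for λ (equivalently, the smallest k with (A − λI)^k v = 0 for every generalised eigenvector v of λ).

  λ = 5: largest Jordan block has size 2, contributing (x − 5)^2

So m_A(x) = (x - 5)^2 = x^2 - 10*x + 25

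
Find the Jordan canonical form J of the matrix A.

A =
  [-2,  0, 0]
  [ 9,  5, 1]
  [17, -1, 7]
J_1(-2) ⊕ J_2(6)

The characteristic polynomial is
  det(x·I − A) = x^3 - 10*x^2 + 12*x + 72 = (x - 6)^2*(x + 2)

Eigenvalues and multiplicities (the geometric multiplicity of λ is n − rank(A − λI), which equals the number of Jordan blocks for λ):
  λ = -2: algebraic multiplicity = 1, geometric multiplicity = 1
  λ = 6: algebraic multiplicity = 2, geometric multiplicity = 1

Determining the block sizes for each eigenvalue:
  λ = -2: one block (gm = 1), so the single block has size am = 1 → block sizes [1]
  λ = 6: one block (gm = 1), so the single block has size am = 2 → block sizes [2]

Assembling the blocks gives a Jordan form
J =
  [-2, 0, 0]
  [ 0, 6, 1]
  [ 0, 0, 6]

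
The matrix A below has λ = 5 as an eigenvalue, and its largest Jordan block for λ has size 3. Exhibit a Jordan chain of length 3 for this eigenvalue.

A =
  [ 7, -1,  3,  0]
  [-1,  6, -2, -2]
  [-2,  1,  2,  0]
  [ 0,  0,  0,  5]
A Jordan chain for λ = 5 of length 3:
v_1 = (-1, 1, 1, 0)ᵀ
v_2 = (2, -1, -2, 0)ᵀ
v_3 = (1, 0, 0, 0)ᵀ

Let N = A − (5)·I. We want v_3 with N^3 v_3 = 0 but N^2 v_3 ≠ 0; then v_{j-1} := N · v_j for j = 3, …, 2.

Pick v_3 = (1, 0, 0, 0)ᵀ.
Then v_2 = N · v_3 = (2, -1, -2, 0)ᵀ.
Then v_1 = N · v_2 = (-1, 1, 1, 0)ᵀ.

Sanity check: (A − (5)·I) v_1 = (0, 0, 0, 0)ᵀ = 0. ✓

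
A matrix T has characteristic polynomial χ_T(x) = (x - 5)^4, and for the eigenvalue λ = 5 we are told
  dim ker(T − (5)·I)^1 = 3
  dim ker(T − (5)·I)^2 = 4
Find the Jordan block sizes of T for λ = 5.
Block sizes for λ = 5: [2, 1, 1]

From the dimensions of kernels of powers, the number of Jordan blocks of size at least j is d_j − d_{j−1} where d_j = dim ker(N^j) (with d_0 = 0). Computing the differences gives [3, 1].
The number of blocks of size exactly k is (#blocks of size ≥ k) − (#blocks of size ≥ k + 1), so the partition is: 2 block(s) of size 1, 1 block(s) of size 2.
In nonincreasing order the block sizes are [2, 1, 1].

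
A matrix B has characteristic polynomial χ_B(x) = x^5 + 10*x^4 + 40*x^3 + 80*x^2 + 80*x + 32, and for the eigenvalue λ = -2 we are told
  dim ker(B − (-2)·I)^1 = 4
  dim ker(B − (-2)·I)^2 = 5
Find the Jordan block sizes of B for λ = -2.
Block sizes for λ = -2: [2, 1, 1, 1]

From the dimensions of kernels of powers, the number of Jordan blocks of size at least j is d_j − d_{j−1} where d_j = dim ker(N^j) (with d_0 = 0). Computing the differences gives [4, 1].
The number of blocks of size exactly k is (#blocks of size ≥ k) − (#blocks of size ≥ k + 1), so the partition is: 3 block(s) of size 1, 1 block(s) of size 2.
In nonincreasing order the block sizes are [2, 1, 1, 1].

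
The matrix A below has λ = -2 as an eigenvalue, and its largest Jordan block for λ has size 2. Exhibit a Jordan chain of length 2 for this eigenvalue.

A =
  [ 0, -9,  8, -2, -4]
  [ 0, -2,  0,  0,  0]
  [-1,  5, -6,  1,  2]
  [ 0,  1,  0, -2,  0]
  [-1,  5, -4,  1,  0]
A Jordan chain for λ = -2 of length 2:
v_1 = (2, 0, -1, 0, -1)ᵀ
v_2 = (1, 0, 0, 0, 0)ᵀ

Let N = A − (-2)·I. We want v_2 with N^2 v_2 = 0 but N^1 v_2 ≠ 0; then v_{j-1} := N · v_j for j = 2, …, 2.

Pick v_2 = (1, 0, 0, 0, 0)ᵀ.
Then v_1 = N · v_2 = (2, 0, -1, 0, -1)ᵀ.

Sanity check: (A − (-2)·I) v_1 = (0, 0, 0, 0, 0)ᵀ = 0. ✓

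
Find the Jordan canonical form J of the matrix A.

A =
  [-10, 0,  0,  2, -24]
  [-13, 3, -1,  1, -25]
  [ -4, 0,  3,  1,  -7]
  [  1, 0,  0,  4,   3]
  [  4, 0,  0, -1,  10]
J_1(-2) ⊕ J_3(3) ⊕ J_1(3)

The characteristic polynomial is
  det(x·I − A) = x^5 - 10*x^4 + 30*x^3 - 135*x + 162 = (x - 3)^4*(x + 2)

Eigenvalues and multiplicities (the geometric multiplicity of λ is n − rank(A − λI), which equals the number of Jordan blocks for λ):
  λ = -2: algebraic multiplicity = 1, geometric multiplicity = 1
  λ = 3: algebraic multiplicity = 4, geometric multiplicity = 2

Determining the block sizes for each eigenvalue:
  λ = -2: one block (gm = 1), so the single block has size am = 1 → block sizes [1]
  λ = 3: with am = 4 and gm = 2, the partition is not yet determined (e.g. several partitions of 4 into 2 parts exist). Let N = A − (3)·I. Computing rank(N^1) = 3, rank(N^2) = 2, rank(N^3) = 1; the number of blocks of size ≥ j is rank(N^{j−1}) − rank(N^j), giving [2, 1, 1]. So we have 1 block(s) of size 3, 1 block(s) of size 1 → block sizes [3, 1]

Assembling the blocks gives a Jordan form
J =
  [-2, 0, 0, 0, 0]
  [ 0, 3, 1, 0, 0]
  [ 0, 0, 3, 1, 0]
  [ 0, 0, 0, 3, 0]
  [ 0, 0, 0, 0, 3]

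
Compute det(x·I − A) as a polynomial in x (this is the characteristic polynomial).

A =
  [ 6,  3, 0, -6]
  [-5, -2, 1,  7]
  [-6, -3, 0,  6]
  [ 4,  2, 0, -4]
x^4

Expanding det(x·I − A) (e.g. by cofactor expansion or by noting that A is similar to its Jordan form J, which has the same characteristic polynomial as A) gives
  χ_A(x) = x^4
which factors as x^4. The eigenvalues (with algebraic multiplicities) are λ = 0 with multiplicity 4.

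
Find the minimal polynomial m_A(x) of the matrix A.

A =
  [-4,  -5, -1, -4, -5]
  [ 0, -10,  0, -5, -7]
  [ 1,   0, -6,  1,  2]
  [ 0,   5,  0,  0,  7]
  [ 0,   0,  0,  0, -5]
x^2 + 10*x + 25

The characteristic polynomial is χ_A(x) = (x + 5)^5, so the eigenvalues are known. The minimal polynomial is
  m_A(x) = Π_λ (x − λ)^{k_λ}
where k_λ is the size of the *largest* Jordan block for λ (equivalently, the smallest k with (A − λI)^k v = 0 for every generalised eigenvector v of λ).

  λ = -5: largest Jordan block has size 2, contributing (x + 5)^2

So m_A(x) = (x + 5)^2 = x^2 + 10*x + 25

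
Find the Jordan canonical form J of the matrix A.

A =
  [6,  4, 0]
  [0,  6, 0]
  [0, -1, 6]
J_2(6) ⊕ J_1(6)

The characteristic polynomial is
  det(x·I − A) = x^3 - 18*x^2 + 108*x - 216 = (x - 6)^3

Eigenvalues and multiplicities (the geometric multiplicity of λ is n − rank(A − λI), which equals the number of Jordan blocks for λ):
  λ = 6: algebraic multiplicity = 3, geometric multiplicity = 2

Determining the block sizes for each eigenvalue:
  λ = 6: 2 blocks summing to 3 forces exactly one block of size 2 and the rest size 1 → block sizes [2, 1]

Assembling the blocks gives a Jordan form
J =
  [6, 1, 0]
  [0, 6, 0]
  [0, 0, 6]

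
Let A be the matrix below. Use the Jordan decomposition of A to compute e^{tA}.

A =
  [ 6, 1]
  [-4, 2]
e^{tA} =
  [2*t*exp(4*t) + exp(4*t), t*exp(4*t)]
  [-4*t*exp(4*t), -2*t*exp(4*t) + exp(4*t)]

Strategy: write A = P · J · P⁻¹ where J is a Jordan canonical form, so e^{tA} = P · e^{tJ} · P⁻¹, and e^{tJ} can be computed block-by-block.

A has Jordan form
J =
  [4, 1]
  [0, 4]
(up to reordering of blocks).

Per-block formulas:
  For a 2×2 Jordan block J_2(4): exp(t · J_2(4)) = e^(4t)·(I + t·N), where N is the 2×2 nilpotent shift.

After assembling e^{tJ} and conjugating by P, we get:

e^{tA} =
  [2*t*exp(4*t) + exp(4*t), t*exp(4*t)]
  [-4*t*exp(4*t), -2*t*exp(4*t) + exp(4*t)]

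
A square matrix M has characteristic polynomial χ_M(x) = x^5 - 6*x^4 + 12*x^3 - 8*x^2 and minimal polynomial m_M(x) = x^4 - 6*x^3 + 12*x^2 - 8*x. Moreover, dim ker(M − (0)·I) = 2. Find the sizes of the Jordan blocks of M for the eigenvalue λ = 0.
Block sizes for λ = 0: [1, 1]

Step 1 — from the characteristic polynomial, algebraic multiplicity of λ = 0 is 2. From dim ker(M − (0)·I) = 2, there are exactly 2 Jordan blocks for λ = 0.
Step 2 — from the minimal polynomial, the factor (x − 0) tells us the largest block for λ = 0 has size 1.
Step 3 — with total size 2, 2 blocks, and largest block 1, the block sizes (in nonincreasing order) are [1, 1].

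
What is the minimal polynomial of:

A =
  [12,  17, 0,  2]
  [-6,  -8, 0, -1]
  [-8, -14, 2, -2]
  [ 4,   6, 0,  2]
x^3 - 6*x^2 + 12*x - 8

The characteristic polynomial is χ_A(x) = (x - 2)^4, so the eigenvalues are known. The minimal polynomial is
  m_A(x) = Π_λ (x − λ)^{k_λ}
where k_λ is the size of the *largest* Jordan block for λ (equivalently, the smallest k with (A − λI)^k v = 0 for every generalised eigenvector v of λ).

  λ = 2: largest Jordan block has size 3, contributing (x − 2)^3

So m_A(x) = (x - 2)^3 = x^3 - 6*x^2 + 12*x - 8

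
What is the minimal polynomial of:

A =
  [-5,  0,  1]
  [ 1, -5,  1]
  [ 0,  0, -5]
x^3 + 15*x^2 + 75*x + 125

The characteristic polynomial is χ_A(x) = (x + 5)^3, so the eigenvalues are known. The minimal polynomial is
  m_A(x) = Π_λ (x − λ)^{k_λ}
where k_λ is the size of the *largest* Jordan block for λ (equivalently, the smallest k with (A − λI)^k v = 0 for every generalised eigenvector v of λ).

  λ = -5: largest Jordan block has size 3, contributing (x + 5)^3

So m_A(x) = (x + 5)^3 = x^3 + 15*x^2 + 75*x + 125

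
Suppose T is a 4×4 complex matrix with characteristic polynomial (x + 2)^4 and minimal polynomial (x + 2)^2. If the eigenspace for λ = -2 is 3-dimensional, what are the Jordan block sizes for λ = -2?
Block sizes for λ = -2: [2, 1, 1]

Step 1 — from the characteristic polynomial, algebraic multiplicity of λ = -2 is 4. From dim ker(T − (-2)·I) = 3, there are exactly 3 Jordan blocks for λ = -2.
Step 2 — from the minimal polynomial, the factor (x + 2)^2 tells us the largest block for λ = -2 has size 2.
Step 3 — with total size 4, 3 blocks, and largest block 2, the block sizes (in nonincreasing order) are [2, 1, 1].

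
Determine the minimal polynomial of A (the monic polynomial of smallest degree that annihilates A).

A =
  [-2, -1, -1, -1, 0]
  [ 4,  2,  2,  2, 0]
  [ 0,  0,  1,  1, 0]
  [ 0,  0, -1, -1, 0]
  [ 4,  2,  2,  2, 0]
x^2

The characteristic polynomial is χ_A(x) = x^5, so the eigenvalues are known. The minimal polynomial is
  m_A(x) = Π_λ (x − λ)^{k_λ}
where k_λ is the size of the *largest* Jordan block for λ (equivalently, the smallest k with (A − λI)^k v = 0 for every generalised eigenvector v of λ).

  λ = 0: largest Jordan block has size 2, contributing (x − 0)^2

So m_A(x) = x^2 = x^2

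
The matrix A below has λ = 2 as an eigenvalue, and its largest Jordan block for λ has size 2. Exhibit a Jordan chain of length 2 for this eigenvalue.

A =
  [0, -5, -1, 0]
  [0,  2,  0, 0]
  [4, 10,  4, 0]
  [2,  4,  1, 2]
A Jordan chain for λ = 2 of length 2:
v_1 = (-2, 0, 4, 2)ᵀ
v_2 = (1, 0, 0, 0)ᵀ

Let N = A − (2)·I. We want v_2 with N^2 v_2 = 0 but N^1 v_2 ≠ 0; then v_{j-1} := N · v_j for j = 2, …, 2.

Pick v_2 = (1, 0, 0, 0)ᵀ.
Then v_1 = N · v_2 = (-2, 0, 4, 2)ᵀ.

Sanity check: (A − (2)·I) v_1 = (0, 0, 0, 0)ᵀ = 0. ✓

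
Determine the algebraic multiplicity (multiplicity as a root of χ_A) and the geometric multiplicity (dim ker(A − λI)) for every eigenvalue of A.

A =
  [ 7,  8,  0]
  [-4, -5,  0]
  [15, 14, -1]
λ = -1: alg = 2, geom = 1; λ = 3: alg = 1, geom = 1

Step 1 — factor the characteristic polynomial to read off the algebraic multiplicities:
  χ_A(x) = (x - 3)*(x + 1)^2

Step 2 — compute geometric multiplicities via the rank-nullity identity g(λ) = n − rank(A − λI):
  rank(A − (-1)·I) = 2, so dim ker(A − (-1)·I) = n − 2 = 1
  rank(A − (3)·I) = 2, so dim ker(A − (3)·I) = n − 2 = 1

Summary:
  λ = -1: algebraic multiplicity = 2, geometric multiplicity = 1
  λ = 3: algebraic multiplicity = 1, geometric multiplicity = 1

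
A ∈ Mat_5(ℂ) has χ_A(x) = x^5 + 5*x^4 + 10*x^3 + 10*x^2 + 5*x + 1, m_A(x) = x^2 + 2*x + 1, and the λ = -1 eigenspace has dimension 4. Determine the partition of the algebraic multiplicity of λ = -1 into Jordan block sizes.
Block sizes for λ = -1: [2, 1, 1, 1]

Step 1 — from the characteristic polynomial, algebraic multiplicity of λ = -1 is 5. From dim ker(A − (-1)·I) = 4, there are exactly 4 Jordan blocks for λ = -1.
Step 2 — from the minimal polynomial, the factor (x + 1)^2 tells us the largest block for λ = -1 has size 2.
Step 3 — with total size 5, 4 blocks, and largest block 2, the block sizes (in nonincreasing order) are [2, 1, 1, 1].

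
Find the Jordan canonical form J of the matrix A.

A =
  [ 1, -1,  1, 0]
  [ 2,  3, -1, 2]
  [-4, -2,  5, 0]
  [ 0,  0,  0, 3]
J_3(3) ⊕ J_1(3)

The characteristic polynomial is
  det(x·I − A) = x^4 - 12*x^3 + 54*x^2 - 108*x + 81 = (x - 3)^4

Eigenvalues and multiplicities (the geometric multiplicity of λ is n − rank(A − λI), which equals the number of Jordan blocks for λ):
  λ = 3: algebraic multiplicity = 4, geometric multiplicity = 2

Determining the block sizes for each eigenvalue:
  λ = 3: with am = 4 and gm = 2, the partition is not yet determined (e.g. several partitions of 4 into 2 parts exist). Let N = A − (3)·I. Computing rank(N^1) = 2, rank(N^2) = 1, rank(N^3) = 0; the number of blocks of size ≥ j is rank(N^{j−1}) − rank(N^j), giving [2, 1, 1]. So we have 1 block(s) of size 3, 1 block(s) of size 1 → block sizes [3, 1]

Assembling the blocks gives a Jordan form
J =
  [3, 1, 0, 0]
  [0, 3, 1, 0]
  [0, 0, 3, 0]
  [0, 0, 0, 3]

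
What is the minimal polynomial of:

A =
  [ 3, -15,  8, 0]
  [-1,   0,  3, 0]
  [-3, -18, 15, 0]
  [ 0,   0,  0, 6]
x^3 - 18*x^2 + 108*x - 216

The characteristic polynomial is χ_A(x) = (x - 6)^4, so the eigenvalues are known. The minimal polynomial is
  m_A(x) = Π_λ (x − λ)^{k_λ}
where k_λ is the size of the *largest* Jordan block for λ (equivalently, the smallest k with (A − λI)^k v = 0 for every generalised eigenvector v of λ).

  λ = 6: largest Jordan block has size 3, contributing (x − 6)^3

So m_A(x) = (x - 6)^3 = x^3 - 18*x^2 + 108*x - 216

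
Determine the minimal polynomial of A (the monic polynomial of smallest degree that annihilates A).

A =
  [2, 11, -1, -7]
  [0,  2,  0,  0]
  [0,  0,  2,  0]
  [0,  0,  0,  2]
x^2 - 4*x + 4

The characteristic polynomial is χ_A(x) = (x - 2)^4, so the eigenvalues are known. The minimal polynomial is
  m_A(x) = Π_λ (x − λ)^{k_λ}
where k_λ is the size of the *largest* Jordan block for λ (equivalently, the smallest k with (A − λI)^k v = 0 for every generalised eigenvector v of λ).

  λ = 2: largest Jordan block has size 2, contributing (x − 2)^2

So m_A(x) = (x - 2)^2 = x^2 - 4*x + 4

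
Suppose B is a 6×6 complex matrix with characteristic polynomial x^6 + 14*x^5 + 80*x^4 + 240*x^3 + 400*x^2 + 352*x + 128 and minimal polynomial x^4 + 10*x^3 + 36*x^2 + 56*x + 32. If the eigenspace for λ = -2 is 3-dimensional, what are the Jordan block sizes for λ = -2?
Block sizes for λ = -2: [3, 1, 1]

Step 1 — from the characteristic polynomial, algebraic multiplicity of λ = -2 is 5. From dim ker(B − (-2)·I) = 3, there are exactly 3 Jordan blocks for λ = -2.
Step 2 — from the minimal polynomial, the factor (x + 2)^3 tells us the largest block for λ = -2 has size 3.
Step 3 — with total size 5, 3 blocks, and largest block 3, the block sizes (in nonincreasing order) are [3, 1, 1].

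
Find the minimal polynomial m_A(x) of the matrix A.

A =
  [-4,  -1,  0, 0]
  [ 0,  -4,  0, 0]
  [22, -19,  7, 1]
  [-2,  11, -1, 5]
x^4 - 4*x^3 - 44*x^2 + 96*x + 576

The characteristic polynomial is χ_A(x) = (x - 6)^2*(x + 4)^2, so the eigenvalues are known. The minimal polynomial is
  m_A(x) = Π_λ (x − λ)^{k_λ}
where k_λ is the size of the *largest* Jordan block for λ (equivalently, the smallest k with (A − λI)^k v = 0 for every generalised eigenvector v of λ).

  λ = -4: largest Jordan block has size 2, contributing (x + 4)^2
  λ = 6: largest Jordan block has size 2, contributing (x − 6)^2

So m_A(x) = (x - 6)^2*(x + 4)^2 = x^4 - 4*x^3 - 44*x^2 + 96*x + 576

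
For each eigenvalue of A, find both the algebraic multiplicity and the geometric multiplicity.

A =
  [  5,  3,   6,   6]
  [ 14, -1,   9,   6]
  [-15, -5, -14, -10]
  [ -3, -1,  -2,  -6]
λ = -4: alg = 4, geom = 2

Step 1 — factor the characteristic polynomial to read off the algebraic multiplicities:
  χ_A(x) = (x + 4)^4

Step 2 — compute geometric multiplicities via the rank-nullity identity g(λ) = n − rank(A − λI):
  rank(A − (-4)·I) = 2, so dim ker(A − (-4)·I) = n − 2 = 2

Summary:
  λ = -4: algebraic multiplicity = 4, geometric multiplicity = 2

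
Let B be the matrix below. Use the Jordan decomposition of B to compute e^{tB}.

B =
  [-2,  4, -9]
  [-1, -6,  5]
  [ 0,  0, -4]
e^{tB} =
  [2*t*exp(-4*t) + exp(-4*t), 4*t*exp(-4*t), t^2*exp(-4*t) - 9*t*exp(-4*t)]
  [-t*exp(-4*t), -2*t*exp(-4*t) + exp(-4*t), -t^2*exp(-4*t)/2 + 5*t*exp(-4*t)]
  [0, 0, exp(-4*t)]

Strategy: write B = P · J · P⁻¹ where J is a Jordan canonical form, so e^{tB} = P · e^{tJ} · P⁻¹, and e^{tJ} can be computed block-by-block.

B has Jordan form
J =
  [-4,  1,  0]
  [ 0, -4,  1]
  [ 0,  0, -4]
(up to reordering of blocks).

Per-block formulas:
  For a 3×3 Jordan block J_3(-4): exp(t · J_3(-4)) = e^(-4t)·(I + t·N + (t^2/2)·N^2), where N is the 3×3 nilpotent shift.

After assembling e^{tJ} and conjugating by P, we get:

e^{tB} =
  [2*t*exp(-4*t) + exp(-4*t), 4*t*exp(-4*t), t^2*exp(-4*t) - 9*t*exp(-4*t)]
  [-t*exp(-4*t), -2*t*exp(-4*t) + exp(-4*t), -t^2*exp(-4*t)/2 + 5*t*exp(-4*t)]
  [0, 0, exp(-4*t)]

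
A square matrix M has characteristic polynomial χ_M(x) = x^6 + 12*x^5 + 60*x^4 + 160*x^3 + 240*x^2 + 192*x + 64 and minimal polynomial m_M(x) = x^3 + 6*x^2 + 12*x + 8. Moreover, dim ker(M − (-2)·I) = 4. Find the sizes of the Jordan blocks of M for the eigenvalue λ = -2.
Block sizes for λ = -2: [3, 1, 1, 1]

Step 1 — from the characteristic polynomial, algebraic multiplicity of λ = -2 is 6. From dim ker(M − (-2)·I) = 4, there are exactly 4 Jordan blocks for λ = -2.
Step 2 — from the minimal polynomial, the factor (x + 2)^3 tells us the largest block for λ = -2 has size 3.
Step 3 — with total size 6, 4 blocks, and largest block 3, the block sizes (in nonincreasing order) are [3, 1, 1, 1].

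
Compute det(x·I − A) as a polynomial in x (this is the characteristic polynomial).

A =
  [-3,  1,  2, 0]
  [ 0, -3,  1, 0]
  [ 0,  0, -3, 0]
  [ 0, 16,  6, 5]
x^4 + 4*x^3 - 18*x^2 - 108*x - 135

Expanding det(x·I − A) (e.g. by cofactor expansion or by noting that A is similar to its Jordan form J, which has the same characteristic polynomial as A) gives
  χ_A(x) = x^4 + 4*x^3 - 18*x^2 - 108*x - 135
which factors as (x - 5)*(x + 3)^3. The eigenvalues (with algebraic multiplicities) are λ = -3 with multiplicity 3, λ = 5 with multiplicity 1.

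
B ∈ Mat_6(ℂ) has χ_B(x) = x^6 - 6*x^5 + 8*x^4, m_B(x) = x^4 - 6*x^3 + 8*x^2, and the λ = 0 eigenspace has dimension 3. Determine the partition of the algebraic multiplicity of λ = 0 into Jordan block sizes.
Block sizes for λ = 0: [2, 1, 1]

Step 1 — from the characteristic polynomial, algebraic multiplicity of λ = 0 is 4. From dim ker(B − (0)·I) = 3, there are exactly 3 Jordan blocks for λ = 0.
Step 2 — from the minimal polynomial, the factor (x − 0)^2 tells us the largest block for λ = 0 has size 2.
Step 3 — with total size 4, 3 blocks, and largest block 2, the block sizes (in nonincreasing order) are [2, 1, 1].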